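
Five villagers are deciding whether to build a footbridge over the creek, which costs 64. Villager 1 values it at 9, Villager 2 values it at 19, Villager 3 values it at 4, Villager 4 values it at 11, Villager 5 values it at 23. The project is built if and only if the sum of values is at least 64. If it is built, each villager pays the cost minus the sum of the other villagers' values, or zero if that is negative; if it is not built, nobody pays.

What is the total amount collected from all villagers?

Total value 66 ≥ cost 64, so it is built.
Villager 1: others sum to 57; max(0, 64 - 57) = 7.
Villager 2: others sum to 47; max(0, 64 - 47) = 17.
Villager 3: others sum to 62; max(0, 64 - 62) = 2.
Villager 4: others sum to 55; max(0, 64 - 55) = 9.
Villager 5: others sum to 43; max(0, 64 - 43) = 21.
Total collected = 7 + 17 + 2 + 9 + 21 = 56.

56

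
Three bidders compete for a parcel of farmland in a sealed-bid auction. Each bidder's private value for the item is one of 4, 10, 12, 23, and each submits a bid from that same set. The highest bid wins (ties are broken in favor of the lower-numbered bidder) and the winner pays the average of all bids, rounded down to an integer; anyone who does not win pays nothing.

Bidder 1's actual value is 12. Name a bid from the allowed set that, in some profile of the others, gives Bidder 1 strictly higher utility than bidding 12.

Suppose Bidder 2 bids 4 and Bidder 3 bids 4.
Bid 12: wins, pays 6, utility 12 - 6 = 6.
Bid 4: wins, pays 4, utility 12 - 4 = 8.
So bidding 4 beats truth here (8 > 6).

4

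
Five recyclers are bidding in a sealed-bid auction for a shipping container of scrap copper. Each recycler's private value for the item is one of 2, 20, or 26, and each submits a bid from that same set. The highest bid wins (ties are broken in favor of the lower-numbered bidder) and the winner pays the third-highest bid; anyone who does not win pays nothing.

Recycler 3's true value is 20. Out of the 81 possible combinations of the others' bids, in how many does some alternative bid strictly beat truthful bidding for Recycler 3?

4

Others bid (2, 2, 2, 26): truth gives 0; bid 26 gives 18 > 0. Violating.
Others bid (2, 2, 26, 2): truth gives 0; bid 26 gives 18 > 0. Violating.
Others bid (2, 20, 2, 2): truth gives 0; bid 26 gives 18 > 0. Violating.
Others bid (20, 2, 2, 2): truth gives 0; bid 26 gives 18 > 0. Violating.
Others bid (2, 2, 2, 2): truth gives 18; no alternative beats it.
Others bid (2, 2, 2, 20): truth gives 18; no alternative beats it.
(Checking all 81 profiles: 4 have a profitable deviation, 77 do not.)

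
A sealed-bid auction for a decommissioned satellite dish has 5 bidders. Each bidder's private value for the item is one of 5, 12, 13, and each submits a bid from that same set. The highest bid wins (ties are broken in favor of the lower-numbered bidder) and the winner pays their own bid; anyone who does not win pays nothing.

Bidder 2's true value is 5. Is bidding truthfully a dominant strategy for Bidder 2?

Check each profile of the others' bids and compare truth against every alternative bid.
Others bid (5, 5, 5, 5): truth gives 0, best alternative gives -7.
Others bid (5, 5, 5, 12): truth gives 0, best alternative gives -7.
Others bid (5, 5, 12, 5): truth gives 0, best alternative gives -7.
Others bid (5, 5, 12, 12): truth gives 0, best alternative gives -7.
Others bid (5, 12, 5, 5): truth gives 0, best alternative gives -7.
Others bid (5, 12, 5, 12): truth gives 0, best alternative gives -7.
(Remaining 75 profiles checked similarly; truth is weakly best in each.)
In every case the truthful bid is at least as good as any alternative, so it is a dominant strategy.

Yes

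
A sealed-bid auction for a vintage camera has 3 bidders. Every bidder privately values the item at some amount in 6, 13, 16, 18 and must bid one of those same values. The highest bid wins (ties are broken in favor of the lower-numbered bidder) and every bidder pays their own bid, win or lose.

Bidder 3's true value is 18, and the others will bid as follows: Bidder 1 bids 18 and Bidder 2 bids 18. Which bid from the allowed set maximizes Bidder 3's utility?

Bid 6: loses but pays 6, utility -6.
Bid 13: loses but pays 13, utility -13.
Bid 16: loses but pays 16, utility -16.
Bid 18: loses but pays 18, utility -18.
The best choice is 6 with utility -6.

6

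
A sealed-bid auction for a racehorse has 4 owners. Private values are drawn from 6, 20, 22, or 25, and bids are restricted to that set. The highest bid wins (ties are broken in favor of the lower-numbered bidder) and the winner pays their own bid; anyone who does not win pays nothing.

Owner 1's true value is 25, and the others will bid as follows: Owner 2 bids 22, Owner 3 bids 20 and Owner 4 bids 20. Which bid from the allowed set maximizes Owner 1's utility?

22

Bid 6: loses, pays 0, utility 0.
Bid 20: loses, pays 0, utility 0.
Bid 22: wins, pays 22, utility 25 - 22 = 3.
Bid 25: wins, pays 25, utility 25 - 25 = 0.
The best choice is 22 with utility 3.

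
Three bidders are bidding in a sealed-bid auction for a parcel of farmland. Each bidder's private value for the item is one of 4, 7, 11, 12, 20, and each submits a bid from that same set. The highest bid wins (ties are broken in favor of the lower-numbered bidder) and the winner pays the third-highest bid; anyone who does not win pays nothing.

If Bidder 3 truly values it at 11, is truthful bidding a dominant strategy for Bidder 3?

No

Consider the case where Bidder 1 bids 4 and Bidder 2 bids 11.
Truthful bid 11: loses, pays 0, utility 0.
Bid 12 instead: wins, pays 4, utility 11 - 4 = 7.
Since 7 > 0, bidding 12 is strictly better here, so truthful bidding is not dominant.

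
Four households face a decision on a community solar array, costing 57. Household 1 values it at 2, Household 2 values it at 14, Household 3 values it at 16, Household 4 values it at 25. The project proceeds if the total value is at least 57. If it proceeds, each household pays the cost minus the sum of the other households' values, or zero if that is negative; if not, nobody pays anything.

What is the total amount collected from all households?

57

Total value 57 ≥ cost 57, so it is built.
Household 1: others sum to 55; max(0, 57 - 55) = 2.
Household 2: others sum to 43; max(0, 57 - 43) = 14.
Household 3: others sum to 41; max(0, 57 - 41) = 16.
Household 4: others sum to 32; max(0, 57 - 32) = 25.
Total collected = 2 + 14 + 16 + 25 = 57.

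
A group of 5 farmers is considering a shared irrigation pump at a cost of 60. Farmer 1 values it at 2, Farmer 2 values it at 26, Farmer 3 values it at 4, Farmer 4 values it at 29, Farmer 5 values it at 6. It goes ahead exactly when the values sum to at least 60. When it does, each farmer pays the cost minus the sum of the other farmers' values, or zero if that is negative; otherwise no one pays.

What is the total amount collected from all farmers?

Total value 67 ≥ cost 60, so it is built.
Farmer 1: others sum to 65; max(0, 60 - 65) = 0.
Farmer 2: others sum to 41; max(0, 60 - 41) = 19.
Farmer 3: others sum to 63; max(0, 60 - 63) = 0.
Farmer 4: others sum to 38; max(0, 60 - 38) = 22.
Farmer 5: others sum to 61; max(0, 60 - 61) = 0.
Total collected = 0 + 19 + 0 + 22 + 0 = 41.

41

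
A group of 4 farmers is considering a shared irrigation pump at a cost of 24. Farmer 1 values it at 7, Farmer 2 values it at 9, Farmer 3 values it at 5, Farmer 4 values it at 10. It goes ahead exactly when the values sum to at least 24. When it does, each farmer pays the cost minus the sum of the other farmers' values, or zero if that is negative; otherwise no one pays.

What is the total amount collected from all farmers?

Total value 31 ≥ cost 24, so it is built.
Farmer 1: others sum to 24; max(0, 24 - 24) = 0.
Farmer 2: others sum to 22; max(0, 24 - 22) = 2.
Farmer 3: others sum to 26; max(0, 24 - 26) = 0.
Farmer 4: others sum to 21; max(0, 24 - 21) = 3.
Total collected = 0 + 2 + 0 + 3 = 5.

5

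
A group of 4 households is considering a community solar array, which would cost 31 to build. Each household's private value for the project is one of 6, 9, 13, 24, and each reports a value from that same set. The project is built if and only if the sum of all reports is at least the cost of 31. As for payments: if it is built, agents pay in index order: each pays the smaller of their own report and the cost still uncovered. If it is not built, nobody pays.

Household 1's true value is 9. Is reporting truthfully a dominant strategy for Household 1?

Consider the case where Household 2 reports 6, Household 3 reports 6 and Household 4 reports 13.
Truthful report 9: project built, pays 9, utility 9 - 9 = 0.
Report 6 instead: project built, pays 6, utility 9 - 6 = 3.
Since 3 > 0, reporting 6 is strictly better here, so truthful reporting is not dominant.

No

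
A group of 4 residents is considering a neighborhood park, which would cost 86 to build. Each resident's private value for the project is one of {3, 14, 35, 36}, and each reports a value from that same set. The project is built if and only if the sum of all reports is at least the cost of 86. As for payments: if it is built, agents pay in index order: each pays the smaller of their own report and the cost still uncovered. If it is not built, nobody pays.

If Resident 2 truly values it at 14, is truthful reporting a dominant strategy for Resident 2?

No

Consider the case where Resident 1 reports 14, Resident 3 reports 35 and Resident 4 reports 35.
Truthful report 14: project built, pays 14, utility 14 - 14 = 0.
Report 3 instead: project built, pays 3, utility 14 - 3 = 11.
Since 11 > 0, reporting 3 is strictly better here, so truthful reporting is not dominant.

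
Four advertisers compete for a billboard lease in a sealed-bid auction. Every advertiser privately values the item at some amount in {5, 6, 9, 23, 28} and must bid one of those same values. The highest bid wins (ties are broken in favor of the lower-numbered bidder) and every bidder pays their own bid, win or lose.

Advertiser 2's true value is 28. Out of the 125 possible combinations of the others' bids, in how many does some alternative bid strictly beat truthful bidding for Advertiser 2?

Others bid (5, 5, 5): truth gives 0; bid 6 gives 22 > 0. Violating.
Others bid (5, 5, 6): truth gives 0; bid 6 gives 22 > 0. Violating.
Others bid (5, 5, 9): truth gives 0; bid 9 gives 19 > 0. Violating.
Others bid (5, 5, 23): truth gives 0; bid 23 gives 5 > 0. Violating.
Others bid (5, 5, 28): truth gives 0; no alternative beats it.
Others bid (5, 6, 28): truth gives 0; no alternative beats it.
(Checking all 125 profiles: 73 have a profitable deviation, 52 do not.)

73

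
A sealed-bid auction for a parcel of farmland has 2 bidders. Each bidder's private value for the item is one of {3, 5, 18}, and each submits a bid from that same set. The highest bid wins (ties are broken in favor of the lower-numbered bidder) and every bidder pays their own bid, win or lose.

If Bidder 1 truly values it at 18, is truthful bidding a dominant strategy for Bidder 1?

Consider the case where Bidder 2 bids 3.
Truthful bid 18: wins, pays 18, utility 18 - 18 = 0.
Bid 3 instead: wins, pays 3, utility 18 - 3 = 15.
Since 15 > 0, bidding 3 is strictly better here, so truthful bidding is not dominant.

No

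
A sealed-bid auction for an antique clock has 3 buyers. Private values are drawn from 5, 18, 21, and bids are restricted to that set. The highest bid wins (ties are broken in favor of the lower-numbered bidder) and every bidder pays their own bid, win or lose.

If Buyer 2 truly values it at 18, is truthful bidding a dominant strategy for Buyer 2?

Consider the case where Buyer 1 bids 5 and Buyer 3 bids 21.
Truthful bid 18: loses but pays 18, utility -18.
Bid 5 instead: loses but pays 5, utility -5.
Since -5 > -18, bidding 5 is strictly better here, so truthful bidding is not dominant.

No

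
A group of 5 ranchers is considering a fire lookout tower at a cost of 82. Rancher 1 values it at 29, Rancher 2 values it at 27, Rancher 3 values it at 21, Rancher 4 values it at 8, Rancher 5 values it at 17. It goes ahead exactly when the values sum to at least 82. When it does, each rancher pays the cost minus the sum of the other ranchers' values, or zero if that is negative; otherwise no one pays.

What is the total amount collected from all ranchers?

Total value 102 ≥ cost 82, so it is built.
Rancher 1: others sum to 73; max(0, 82 - 73) = 9.
Rancher 2: others sum to 75; max(0, 82 - 75) = 7.
Rancher 3: others sum to 81; max(0, 82 - 81) = 1.
Rancher 4: others sum to 94; max(0, 82 - 94) = 0.
Rancher 5: others sum to 85; max(0, 82 - 85) = 0.
Total collected = 9 + 7 + 1 + 0 + 0 = 17.

17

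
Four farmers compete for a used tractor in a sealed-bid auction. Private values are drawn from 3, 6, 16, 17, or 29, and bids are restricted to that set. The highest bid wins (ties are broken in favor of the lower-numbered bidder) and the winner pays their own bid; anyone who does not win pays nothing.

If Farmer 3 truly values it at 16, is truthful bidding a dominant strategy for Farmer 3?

No

Consider the case where Farmer 1 bids 3, Farmer 2 bids 3 and Farmer 4 bids 3.
Truthful bid 16: wins, pays 16, utility 16 - 16 = 0.
Bid 6 instead: wins, pays 6, utility 16 - 6 = 10.
Since 10 > 0, bidding 6 is strictly better here, so truthful bidding is not dominant.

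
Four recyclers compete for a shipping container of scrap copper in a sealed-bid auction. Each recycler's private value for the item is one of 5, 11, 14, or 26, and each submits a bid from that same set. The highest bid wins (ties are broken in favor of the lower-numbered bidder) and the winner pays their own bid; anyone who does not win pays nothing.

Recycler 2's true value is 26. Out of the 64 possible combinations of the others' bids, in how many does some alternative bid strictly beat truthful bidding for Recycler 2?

18

Others bid (5, 5, 5): truth gives 0; bid 11 gives 15 > 0. Violating.
Others bid (5, 5, 11): truth gives 0; bid 11 gives 15 > 0. Violating.
Others bid (5, 5, 14): truth gives 0; bid 14 gives 12 > 0. Violating.
Others bid (5, 11, 5): truth gives 0; bid 11 gives 15 > 0. Violating.
Others bid (5, 5, 26): truth gives 0; no alternative beats it.
Others bid (5, 11, 26): truth gives 0; no alternative beats it.
(Checking all 64 profiles: 18 have a profitable deviation, 46 do not.)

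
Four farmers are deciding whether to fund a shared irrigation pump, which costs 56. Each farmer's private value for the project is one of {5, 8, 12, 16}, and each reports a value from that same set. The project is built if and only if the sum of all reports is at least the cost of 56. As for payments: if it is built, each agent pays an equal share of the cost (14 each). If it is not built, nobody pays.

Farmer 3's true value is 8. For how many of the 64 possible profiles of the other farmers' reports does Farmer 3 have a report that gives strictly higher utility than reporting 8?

Others report (16, 16, 16): truth gives -6; report 5 gives 0 > -6. Violating.
Others report (5, 5, 5): truth gives 0; no alternative beats it.
Others report (5, 5, 8): truth gives 0; no alternative beats it.
(Checking all 64 profiles: 1 has a profitable deviation, 63 do not.)

1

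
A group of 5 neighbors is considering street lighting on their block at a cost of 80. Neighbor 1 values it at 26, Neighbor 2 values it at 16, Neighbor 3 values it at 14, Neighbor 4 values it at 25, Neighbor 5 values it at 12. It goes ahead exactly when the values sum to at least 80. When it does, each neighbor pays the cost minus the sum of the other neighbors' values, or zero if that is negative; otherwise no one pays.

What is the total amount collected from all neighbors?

Total value 93 ≥ cost 80, so it is built.
Neighbor 1: others sum to 67; max(0, 80 - 67) = 13.
Neighbor 2: others sum to 77; max(0, 80 - 77) = 3.
Neighbor 3: others sum to 79; max(0, 80 - 79) = 1.
Neighbor 4: others sum to 68; max(0, 80 - 68) = 12.
Neighbor 5: others sum to 81; max(0, 80 - 81) = 0.
Total collected = 13 + 3 + 1 + 12 + 0 = 29.

29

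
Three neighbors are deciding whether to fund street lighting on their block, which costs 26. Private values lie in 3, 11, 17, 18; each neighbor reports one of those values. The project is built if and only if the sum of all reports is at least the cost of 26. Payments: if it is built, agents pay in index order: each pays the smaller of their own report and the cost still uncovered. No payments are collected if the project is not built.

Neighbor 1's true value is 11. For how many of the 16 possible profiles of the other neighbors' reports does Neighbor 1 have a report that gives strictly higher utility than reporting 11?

8

Others report (11, 17): truth gives 0; report 3 gives 8 > 0. Violating.
Others report (11, 18): truth gives 0; report 3 gives 8 > 0. Violating.
Others report (17, 11): truth gives 0; report 3 gives 8 > 0. Violating.
Others report (17, 17): truth gives 0; report 3 gives 8 > 0. Violating.
Others report (3, 3): truth gives 0; no alternative beats it.
Others report (3, 11): truth gives 0; no alternative beats it.
(Checking all 16 profiles: 8 have a profitable deviation, 8 do not.)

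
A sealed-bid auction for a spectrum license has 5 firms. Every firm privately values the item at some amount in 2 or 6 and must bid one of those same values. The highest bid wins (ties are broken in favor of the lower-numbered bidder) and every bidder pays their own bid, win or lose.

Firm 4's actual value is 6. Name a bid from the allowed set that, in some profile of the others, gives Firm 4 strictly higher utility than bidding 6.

Suppose Firm 1 bids 2, Firm 2 bids 2, Firm 3 bids 6 and Firm 5 bids 2.
Bid 6: loses but pays 6, utility -6.
Bid 2: loses but pays 2, utility -2.
So bidding 2 beats truth here (-2 > -6).

2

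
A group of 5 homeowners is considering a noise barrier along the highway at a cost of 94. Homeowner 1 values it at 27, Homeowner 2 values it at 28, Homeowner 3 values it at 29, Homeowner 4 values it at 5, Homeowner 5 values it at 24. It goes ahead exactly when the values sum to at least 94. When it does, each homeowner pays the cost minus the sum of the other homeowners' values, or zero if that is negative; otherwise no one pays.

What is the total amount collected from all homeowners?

32

Total value 113 ≥ cost 94, so it is built.
Homeowner 1: others sum to 86; max(0, 94 - 86) = 8.
Homeowner 2: others sum to 85; max(0, 94 - 85) = 9.
Homeowner 3: others sum to 84; max(0, 94 - 84) = 10.
Homeowner 4: others sum to 108; max(0, 94 - 108) = 0.
Homeowner 5: others sum to 89; max(0, 94 - 89) = 5.
Total collected = 8 + 9 + 10 + 0 + 5 = 32.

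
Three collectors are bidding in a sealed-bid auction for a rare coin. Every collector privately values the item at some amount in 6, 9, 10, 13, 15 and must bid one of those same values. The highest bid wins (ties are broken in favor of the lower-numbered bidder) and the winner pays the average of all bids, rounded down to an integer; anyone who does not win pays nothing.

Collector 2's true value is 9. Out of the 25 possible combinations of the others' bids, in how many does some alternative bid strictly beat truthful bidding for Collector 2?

Others bid (6, 10): truth gives 0; bid 10 gives 1 > 0. Violating.
Others bid (9, 6): truth gives 0; bid 10 gives 1 > 0. Violating.
Others bid (6, 6): truth gives 2; no alternative beats it.
Others bid (6, 9): truth gives 1; no alternative beats it.
(Checking all 25 profiles: 2 have a profitable deviation, 23 do not.)

2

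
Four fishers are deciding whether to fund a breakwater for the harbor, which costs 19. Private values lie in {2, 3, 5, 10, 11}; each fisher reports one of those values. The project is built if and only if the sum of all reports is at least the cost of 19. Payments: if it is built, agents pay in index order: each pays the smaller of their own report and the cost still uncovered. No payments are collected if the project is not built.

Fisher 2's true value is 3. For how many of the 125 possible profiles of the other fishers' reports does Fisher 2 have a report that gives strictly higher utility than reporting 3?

Others report (2, 5, 10): truth gives 0; report 2 gives 1 > 0. Violating.
Others report (2, 5, 11): truth gives 0; report 2 gives 1 > 0. Violating.
Others report (2, 10, 5): truth gives 0; report 2 gives 1 > 0. Violating.
Others report (2, 10, 10): truth gives 0; report 2 gives 1 > 0. Violating.
Others report (2, 2, 2): truth gives 0; no alternative beats it.
Others report (2, 2, 3): truth gives 0; no alternative beats it.
(Checking all 125 profiles: 77 have a profitable deviation, 48 do not.)

77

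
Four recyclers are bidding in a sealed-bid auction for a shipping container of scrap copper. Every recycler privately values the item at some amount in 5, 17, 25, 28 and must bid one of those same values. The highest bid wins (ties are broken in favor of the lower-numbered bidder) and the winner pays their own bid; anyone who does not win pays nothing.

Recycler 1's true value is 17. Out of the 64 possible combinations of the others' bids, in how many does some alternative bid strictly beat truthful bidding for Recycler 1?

Others bid (5, 5, 5): truth gives 0; bid 5 gives 12 > 0. Violating.
Others bid (5, 5, 17): truth gives 0; no alternative beats it.
Others bid (5, 5, 25): truth gives 0; no alternative beats it.
(Checking all 64 profiles: 1 has a profitable deviation, 63 do not.)

1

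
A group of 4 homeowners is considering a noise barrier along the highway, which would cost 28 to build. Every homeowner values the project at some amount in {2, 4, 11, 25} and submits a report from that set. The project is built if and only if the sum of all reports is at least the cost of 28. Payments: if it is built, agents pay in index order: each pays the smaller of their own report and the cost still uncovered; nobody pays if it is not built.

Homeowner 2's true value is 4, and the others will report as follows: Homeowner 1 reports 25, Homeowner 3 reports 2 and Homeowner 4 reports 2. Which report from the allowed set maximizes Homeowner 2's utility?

2

Report 2: project built, pays 2, utility 4 - 2 = 2.
Report 4: project built, pays 3, utility 4 - 3 = 1.
Report 11: project built, pays 3, utility 4 - 3 = 1.
Report 25: project built, pays 3, utility 4 - 3 = 1.
The best choice is 2 with utility 2.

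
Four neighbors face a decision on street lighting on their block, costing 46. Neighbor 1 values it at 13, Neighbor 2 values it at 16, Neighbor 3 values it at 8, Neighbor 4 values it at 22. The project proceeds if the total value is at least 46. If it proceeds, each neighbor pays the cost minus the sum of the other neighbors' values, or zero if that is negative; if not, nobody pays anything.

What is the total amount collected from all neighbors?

Total value 59 ≥ cost 46, so it is built.
Neighbor 1: others sum to 46; max(0, 46 - 46) = 0.
Neighbor 2: others sum to 43; max(0, 46 - 43) = 3.
Neighbor 3: others sum to 51; max(0, 46 - 51) = 0.
Neighbor 4: others sum to 37; max(0, 46 - 37) = 9.
Total collected = 0 + 3 + 0 + 9 = 12.

12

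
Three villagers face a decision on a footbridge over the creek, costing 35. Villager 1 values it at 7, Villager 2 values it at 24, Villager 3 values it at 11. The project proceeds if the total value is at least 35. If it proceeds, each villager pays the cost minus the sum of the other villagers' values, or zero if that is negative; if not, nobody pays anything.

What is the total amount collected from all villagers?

21

Total value 42 ≥ cost 35, so it is built.
Villager 1: others sum to 35; max(0, 35 - 35) = 0.
Villager 2: others sum to 18; max(0, 35 - 18) = 17.
Villager 3: others sum to 31; max(0, 35 - 31) = 4.
Total collected = 0 + 17 + 4 = 21.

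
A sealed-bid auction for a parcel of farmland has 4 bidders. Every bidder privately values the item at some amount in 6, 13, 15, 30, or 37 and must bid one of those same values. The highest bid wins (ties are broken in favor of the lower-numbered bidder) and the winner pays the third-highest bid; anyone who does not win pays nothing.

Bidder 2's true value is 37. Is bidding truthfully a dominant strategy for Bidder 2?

Yes

Check each profile of the others' bids and compare truth against every alternative bid.
Others bid (6, 6, 37): truth gives 31, best alternative gives 0.
Others bid (6, 37, 6): truth gives 31, best alternative gives 0.
Others bid (30, 6, 6): truth gives 31, best alternative gives 0.
Others bid (6, 13, 37): truth gives 24, best alternative gives 0.
Others bid (6, 37, 13): truth gives 24, best alternative gives 0.
Others bid (13, 6, 37): truth gives 24, best alternative gives 0.
(Remaining 119 profiles checked similarly; truth is weakly best in each.)
In every case the truthful bid is at least as good as any alternative, so it is a dominant strategy.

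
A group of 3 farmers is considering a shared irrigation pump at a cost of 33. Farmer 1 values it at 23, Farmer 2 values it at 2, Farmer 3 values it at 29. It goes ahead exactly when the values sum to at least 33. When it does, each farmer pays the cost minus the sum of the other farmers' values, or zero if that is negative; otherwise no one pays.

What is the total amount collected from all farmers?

10

Total value 54 ≥ cost 33, so it is built.
Farmer 1: others sum to 31; max(0, 33 - 31) = 2.
Farmer 2: others sum to 52; max(0, 33 - 52) = 0.
Farmer 3: others sum to 25; max(0, 33 - 25) = 8.
Total collected = 2 + 0 + 8 = 10.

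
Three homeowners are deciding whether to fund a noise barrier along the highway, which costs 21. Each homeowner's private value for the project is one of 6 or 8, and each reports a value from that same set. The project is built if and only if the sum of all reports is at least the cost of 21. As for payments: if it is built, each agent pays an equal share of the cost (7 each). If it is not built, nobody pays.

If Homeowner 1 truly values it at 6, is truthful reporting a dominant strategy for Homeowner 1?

Check each profile of the others' reports and compare truth against every alternative report.
Others report (6, 8): truth gives 0, best alternative gives -1.
Others report (8, 6): truth gives 0, best alternative gives -1.
Others report (8, 8): truth gives -1, best alternative gives -1.
Others report (6, 6): truth gives 0, best alternative gives 0.
In every case the truthful report is at least as good as any alternative, so it is a dominant strategy.

Yes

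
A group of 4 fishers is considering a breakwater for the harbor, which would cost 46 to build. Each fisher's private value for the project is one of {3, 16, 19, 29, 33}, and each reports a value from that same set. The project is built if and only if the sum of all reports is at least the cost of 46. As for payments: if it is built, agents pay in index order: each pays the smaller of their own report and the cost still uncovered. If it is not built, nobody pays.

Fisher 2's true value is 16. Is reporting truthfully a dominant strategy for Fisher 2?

Consider the case where Fisher 1 reports 3, Fisher 3 reports 16 and Fisher 4 reports 29.
Truthful report 16: project built, pays 16, utility 16 - 16 = 0.
Report 3 instead: project built, pays 3, utility 16 - 3 = 13.
Since 13 > 0, reporting 3 is strictly better here, so truthful reporting is not dominant.

No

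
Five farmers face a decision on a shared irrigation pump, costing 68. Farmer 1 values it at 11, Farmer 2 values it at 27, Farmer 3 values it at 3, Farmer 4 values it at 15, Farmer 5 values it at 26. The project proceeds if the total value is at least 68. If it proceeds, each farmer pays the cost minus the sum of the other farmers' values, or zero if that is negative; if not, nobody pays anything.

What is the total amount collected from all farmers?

Total value 82 ≥ cost 68, so it is built.
Farmer 1: others sum to 71; max(0, 68 - 71) = 0.
Farmer 2: others sum to 55; max(0, 68 - 55) = 13.
Farmer 3: others sum to 79; max(0, 68 - 79) = 0.
Farmer 4: others sum to 67; max(0, 68 - 67) = 1.
Farmer 5: others sum to 56; max(0, 68 - 56) = 12.
Total collected = 0 + 13 + 0 + 1 + 12 = 26.

26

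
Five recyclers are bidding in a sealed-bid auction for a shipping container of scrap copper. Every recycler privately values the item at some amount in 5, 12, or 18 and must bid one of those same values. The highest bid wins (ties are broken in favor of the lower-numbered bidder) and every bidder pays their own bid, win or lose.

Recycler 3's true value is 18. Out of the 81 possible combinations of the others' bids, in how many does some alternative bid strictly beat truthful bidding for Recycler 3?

49

Others bid (5, 5, 5, 5): truth gives 0; bid 12 gives 6 > 0. Violating.
Others bid (5, 5, 5, 12): truth gives 0; bid 12 gives 6 > 0. Violating.
Others bid (5, 5, 12, 5): truth gives 0; bid 12 gives 6 > 0. Violating.
Others bid (5, 5, 12, 12): truth gives 0; bid 12 gives 6 > 0. Violating.
Others bid (5, 5, 5, 18): truth gives 0; no alternative beats it.
Others bid (5, 5, 12, 18): truth gives 0; no alternative beats it.
(Checking all 81 profiles: 49 have a profitable deviation, 32 do not.)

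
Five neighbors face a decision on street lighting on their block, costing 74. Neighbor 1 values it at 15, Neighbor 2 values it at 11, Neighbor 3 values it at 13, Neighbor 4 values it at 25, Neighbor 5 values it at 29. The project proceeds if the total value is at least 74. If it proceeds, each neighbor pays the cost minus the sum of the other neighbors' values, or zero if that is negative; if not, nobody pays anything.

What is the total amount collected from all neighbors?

Total value 93 ≥ cost 74, so it is built.
Neighbor 1: others sum to 78; max(0, 74 - 78) = 0.
Neighbor 2: others sum to 82; max(0, 74 - 82) = 0.
Neighbor 3: others sum to 80; max(0, 74 - 80) = 0.
Neighbor 4: others sum to 68; max(0, 74 - 68) = 6.
Neighbor 5: others sum to 64; max(0, 74 - 64) = 10.
Total collected = 0 + 0 + 0 + 6 + 10 = 16.

16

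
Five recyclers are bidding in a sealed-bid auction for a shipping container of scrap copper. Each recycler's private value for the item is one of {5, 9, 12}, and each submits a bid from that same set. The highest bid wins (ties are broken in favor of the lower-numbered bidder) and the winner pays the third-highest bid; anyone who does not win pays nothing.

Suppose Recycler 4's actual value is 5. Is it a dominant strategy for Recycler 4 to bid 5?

Yes

Check each profile of the others' bids and compare truth against every alternative bid.
Others bid (5, 5, 5, 5): truth gives 0, best alternative gives 0.
Others bid (5, 5, 5, 9): truth gives 0, best alternative gives 0.
Others bid (5, 5, 5, 12): truth gives 0, best alternative gives 0.
Others bid (5, 5, 9, 5): truth gives 0, best alternative gives 0.
Others bid (5, 5, 9, 9): truth gives 0, best alternative gives 0.
Others bid (5, 5, 9, 12): truth gives 0, best alternative gives 0.
(Remaining 75 profiles checked similarly; truth is weakly best in each.)
In every case the truthful bid is at least as good as any alternative, so it is a dominant strategy.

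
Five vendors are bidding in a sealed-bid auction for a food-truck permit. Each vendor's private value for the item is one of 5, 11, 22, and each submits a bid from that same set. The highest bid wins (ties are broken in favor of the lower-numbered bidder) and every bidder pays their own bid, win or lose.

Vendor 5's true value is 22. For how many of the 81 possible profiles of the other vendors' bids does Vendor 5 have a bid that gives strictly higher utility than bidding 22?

66

Others bid (5, 5, 5, 5): truth gives 0; bid 11 gives 11 > 0. Violating.
Others bid (5, 5, 5, 22): truth gives -22; bid 5 gives -5 > -22. Violating.
Others bid (5, 5, 11, 22): truth gives -22; bid 5 gives -5 > -22. Violating.
Others bid (5, 5, 22, 5): truth gives -22; bid 5 gives -5 > -22. Violating.
Others bid (5, 5, 5, 11): truth gives 0; no alternative beats it.
Others bid (5, 5, 11, 5): truth gives 0; no alternative beats it.
(Checking all 81 profiles: 66 have a profitable deviation, 15 do not.)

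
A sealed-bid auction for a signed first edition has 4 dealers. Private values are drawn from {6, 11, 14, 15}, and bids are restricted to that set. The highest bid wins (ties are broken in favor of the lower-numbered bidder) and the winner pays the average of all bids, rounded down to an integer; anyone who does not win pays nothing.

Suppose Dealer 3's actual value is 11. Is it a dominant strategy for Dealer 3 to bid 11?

Consider the case where Dealer 1 bids 6, Dealer 2 bids 6 and Dealer 4 bids 14.
Truthful bid 11: loses, pays 0, utility 0.
Bid 14 instead: wins, pays 10, utility 11 - 10 = 1.
Since 1 > 0, bidding 14 is strictly better here, so truthful bidding is not dominant.

No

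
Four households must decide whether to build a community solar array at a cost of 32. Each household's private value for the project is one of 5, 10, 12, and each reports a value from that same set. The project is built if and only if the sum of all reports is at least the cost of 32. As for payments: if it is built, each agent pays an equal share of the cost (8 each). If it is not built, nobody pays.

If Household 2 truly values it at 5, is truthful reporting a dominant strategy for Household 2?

Yes

Check each profile of the others' reports and compare truth against every alternative report.
Others report (5, 5, 12): truth gives 0, best alternative gives -3.
Others report (5, 10, 10): truth gives 0, best alternative gives -3.
Others report (5, 12, 5): truth gives 0, best alternative gives -3.
Others report (10, 5, 10): truth gives 0, best alternative gives -3.
Others report (10, 10, 5): truth gives 0, best alternative gives -3.
Others report (12, 5, 5): truth gives 0, best alternative gives -3.
(Remaining 21 profiles checked similarly; truth is weakly best in each.)
In every case the truthful report is at least as good as any alternative, so it is a dominant strategy.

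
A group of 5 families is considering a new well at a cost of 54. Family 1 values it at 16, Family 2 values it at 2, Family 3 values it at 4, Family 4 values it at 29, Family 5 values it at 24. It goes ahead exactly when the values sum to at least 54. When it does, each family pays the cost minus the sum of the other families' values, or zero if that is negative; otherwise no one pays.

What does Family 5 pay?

Total value 75 ≥ cost 54, so the project is built.
The other families' values sum to 51.
Cost minus that sum is 54 - 51 = 3.

3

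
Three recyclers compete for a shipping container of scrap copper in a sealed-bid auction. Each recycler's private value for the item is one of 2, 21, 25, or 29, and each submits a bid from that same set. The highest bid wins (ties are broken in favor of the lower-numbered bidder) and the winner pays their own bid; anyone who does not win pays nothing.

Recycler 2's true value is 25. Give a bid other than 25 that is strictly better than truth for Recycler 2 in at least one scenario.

Suppose Recycler 1 bids 2 and Recycler 3 bids 2.
Bid 25: wins, pays 25, utility 25 - 25 = 0.
Bid 21: wins, pays 21, utility 25 - 21 = 4.
So bidding 21 beats truth here (4 > 0).

21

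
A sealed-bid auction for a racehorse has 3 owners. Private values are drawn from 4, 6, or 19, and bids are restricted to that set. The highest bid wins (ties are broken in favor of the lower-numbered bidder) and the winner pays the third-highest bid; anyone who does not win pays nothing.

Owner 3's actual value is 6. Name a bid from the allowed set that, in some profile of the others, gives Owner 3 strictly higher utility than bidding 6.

19

Suppose Owner 1 bids 4 and Owner 2 bids 6.
Bid 6: loses, pays 0, utility 0.
Bid 19: wins, pays 4, utility 6 - 4 = 2.
So bidding 19 beats truth here (2 > 0).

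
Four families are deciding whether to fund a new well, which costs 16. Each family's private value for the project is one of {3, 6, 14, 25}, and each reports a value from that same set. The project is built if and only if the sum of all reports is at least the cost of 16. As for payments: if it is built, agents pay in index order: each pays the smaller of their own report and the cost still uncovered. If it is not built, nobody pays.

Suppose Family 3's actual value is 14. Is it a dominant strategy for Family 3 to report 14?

No

Consider the case where Family 1 reports 3, Family 2 reports 3 and Family 4 reports 6.
Truthful report 14: project built, pays 10, utility 14 - 10 = 4.
Report 6 instead: project built, pays 6, utility 14 - 6 = 8.
Since 8 > 4, reporting 6 is strictly better here, so truthful reporting is not dominant.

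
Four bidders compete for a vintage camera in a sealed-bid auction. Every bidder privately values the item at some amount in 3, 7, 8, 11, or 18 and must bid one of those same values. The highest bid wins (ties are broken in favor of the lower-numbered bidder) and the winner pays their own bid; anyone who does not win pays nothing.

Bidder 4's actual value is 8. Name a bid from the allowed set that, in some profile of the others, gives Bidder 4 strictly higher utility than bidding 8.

Suppose Bidder 1 bids 3, Bidder 2 bids 3 and Bidder 3 bids 3.
Bid 8: wins, pays 8, utility 8 - 8 = 0.
Bid 7: wins, pays 7, utility 8 - 7 = 1.
So bidding 7 beats truth here (1 > 0).

7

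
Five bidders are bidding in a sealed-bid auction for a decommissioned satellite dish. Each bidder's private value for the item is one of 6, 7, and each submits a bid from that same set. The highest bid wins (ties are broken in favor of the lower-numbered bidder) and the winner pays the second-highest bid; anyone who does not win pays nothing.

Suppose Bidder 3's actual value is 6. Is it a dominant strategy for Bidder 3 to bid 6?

Check each profile of the others' bids and compare truth against every alternative bid.
Others bid (6, 6, 6, 7): truth gives 0, best alternative gives -1.
Others bid (6, 6, 7, 6): truth gives 0, best alternative gives -1.
Others bid (6, 6, 7, 7): truth gives 0, best alternative gives -1.
Others bid (6, 6, 6, 6): truth gives 0, best alternative gives 0.
Others bid (6, 7, 6, 6): truth gives 0, best alternative gives 0.
Others bid (6, 7, 6, 7): truth gives 0, best alternative gives 0.
(Remaining 10 profiles checked similarly; truth is weakly best in each.)
In every case the truthful bid is at least as good as any alternative, so it is a dominant strategy.

Yes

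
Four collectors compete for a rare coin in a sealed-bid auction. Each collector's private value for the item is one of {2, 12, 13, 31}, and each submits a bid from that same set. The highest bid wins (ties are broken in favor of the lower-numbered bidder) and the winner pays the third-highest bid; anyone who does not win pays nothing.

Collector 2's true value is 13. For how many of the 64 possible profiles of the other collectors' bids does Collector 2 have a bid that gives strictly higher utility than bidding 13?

Others bid (2, 2, 31): truth gives 0; bid 31 gives 11 > 0. Violating.
Others bid (2, 12, 31): truth gives 0; bid 31 gives 1 > 0. Violating.
Others bid (2, 31, 2): truth gives 0; bid 31 gives 11 > 0. Violating.
Others bid (2, 31, 12): truth gives 0; bid 31 gives 1 > 0. Violating.
Others bid (2, 2, 2): truth gives 11; no alternative beats it.
Others bid (2, 2, 12): truth gives 11; no alternative beats it.
(Checking all 64 profiles: 12 have a profitable deviation, 52 do not.)

12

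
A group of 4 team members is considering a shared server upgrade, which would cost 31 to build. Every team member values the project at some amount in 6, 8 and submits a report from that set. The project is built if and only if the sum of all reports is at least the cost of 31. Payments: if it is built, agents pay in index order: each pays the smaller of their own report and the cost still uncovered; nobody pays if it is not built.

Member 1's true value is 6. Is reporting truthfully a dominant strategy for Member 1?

Yes

Check each profile of the others' reports and compare truth against every alternative report.
Others report (8, 8, 8): truth gives 0, best alternative gives -2.
Others report (6, 6, 6): truth gives 0, best alternative gives 0.
Others report (6, 6, 8): truth gives 0, best alternative gives 0.
Others report (6, 8, 6): truth gives 0, best alternative gives 0.
Others report (6, 8, 8): truth gives 0, best alternative gives 0.
Others report (8, 6, 6): truth gives 0, best alternative gives 0.
(Remaining 2 profiles checked similarly; truth is weakly best in each.)
In every case the truthful report is at least as good as any alternative, so it is a dominant strategy.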